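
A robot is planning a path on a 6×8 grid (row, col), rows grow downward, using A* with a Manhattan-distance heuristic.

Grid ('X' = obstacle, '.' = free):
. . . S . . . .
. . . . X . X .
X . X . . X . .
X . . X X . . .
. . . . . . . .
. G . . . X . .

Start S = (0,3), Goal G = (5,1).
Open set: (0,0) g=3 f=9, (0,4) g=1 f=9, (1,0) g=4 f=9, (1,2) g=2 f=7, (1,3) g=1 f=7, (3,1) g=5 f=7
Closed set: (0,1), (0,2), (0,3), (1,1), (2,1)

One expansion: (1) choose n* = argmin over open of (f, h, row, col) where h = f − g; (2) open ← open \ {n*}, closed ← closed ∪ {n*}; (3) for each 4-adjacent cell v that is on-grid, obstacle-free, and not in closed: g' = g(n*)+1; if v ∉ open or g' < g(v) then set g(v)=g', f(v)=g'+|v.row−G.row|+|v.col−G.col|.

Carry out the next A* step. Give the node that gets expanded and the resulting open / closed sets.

expanded=(3,1); open=[(0,0) g=3 f=9, (0,4) g=1 f=9, (1,0) g=4 f=9, (1,2) g=2 f=7, (1,3) g=1 f=7, (3,2) g=6 f=9, (4,1) g=6 f=7]; closed=[(0,1), (0,2), (0,3), (1,1), (2,1), (3,1)]

step 1: expand (3,1) (f=7, h=2) → closed; open now [(0,0) g=3 f=9, (0,4) g=1 f=9, (1,0) g=4 f=9, (1,2) g=2 f=7, (1,3) g=1 f=7, (3,2) g=6 f=9, (4,1) g=6 f=7]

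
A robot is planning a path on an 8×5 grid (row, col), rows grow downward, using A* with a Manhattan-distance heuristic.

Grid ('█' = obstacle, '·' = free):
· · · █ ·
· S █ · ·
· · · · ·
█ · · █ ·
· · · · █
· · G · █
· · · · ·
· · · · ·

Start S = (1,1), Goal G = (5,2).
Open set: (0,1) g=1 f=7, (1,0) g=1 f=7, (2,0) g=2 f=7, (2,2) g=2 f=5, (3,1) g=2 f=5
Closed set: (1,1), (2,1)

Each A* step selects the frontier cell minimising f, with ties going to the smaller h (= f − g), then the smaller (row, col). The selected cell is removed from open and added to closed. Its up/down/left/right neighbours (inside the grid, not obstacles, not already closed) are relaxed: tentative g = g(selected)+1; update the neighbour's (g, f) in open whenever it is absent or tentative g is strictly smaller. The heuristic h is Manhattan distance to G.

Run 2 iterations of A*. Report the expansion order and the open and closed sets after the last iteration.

order=[(2,2) → (3,2)]; open=[(0,1) g=1 f=7, (1,0) g=1 f=7, (2,0) g=2 f=7, (2,3) g=3 f=7, (3,1) g=2 f=5, (4,2) g=4 f=5]; closed=[(1,1), (2,1), (2,2), (3,2)]

step 1: expand (2,2) (f=5, h=3) → closed; open now [(0,1) g=1 f=7, (1,0) g=1 f=7, (2,0) g=2 f=7, (2,3) g=3 f=7, (3,1) g=2 f=5, (3,2) g=3 f=5]
step 2: expand (3,2) (f=5, h=2) → closed; open now [(0,1) g=1 f=7, (1,0) g=1 f=7, (2,0) g=2 f=7, (2,3) g=3 f=7, (3,1) g=2 f=5, (4,2) g=4 f=5]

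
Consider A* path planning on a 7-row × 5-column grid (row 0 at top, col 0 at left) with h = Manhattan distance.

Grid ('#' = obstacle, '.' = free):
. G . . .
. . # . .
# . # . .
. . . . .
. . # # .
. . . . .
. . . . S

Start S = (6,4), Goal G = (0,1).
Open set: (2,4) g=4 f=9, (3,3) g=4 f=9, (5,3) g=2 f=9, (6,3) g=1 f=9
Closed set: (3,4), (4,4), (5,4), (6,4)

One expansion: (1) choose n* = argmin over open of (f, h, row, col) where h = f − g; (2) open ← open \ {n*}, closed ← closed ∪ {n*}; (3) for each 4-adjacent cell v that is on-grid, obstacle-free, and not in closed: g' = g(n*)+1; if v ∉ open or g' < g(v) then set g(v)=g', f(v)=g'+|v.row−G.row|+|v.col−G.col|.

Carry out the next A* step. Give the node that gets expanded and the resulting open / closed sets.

expanded=(2,4); open=[(1,4) g=5 f=9, (2,3) g=5 f=9, (3,3) g=4 f=9, (5,3) g=2 f=9, (6,3) g=1 f=9]; closed=[(2,4), (3,4), (4,4), (5,4), (6,4)]

step 1: expand (2,4) (f=9, h=5) → closed; open now [(1,4) g=5 f=9, (2,3) g=5 f=9, (3,3) g=4 f=9, (5,3) g=2 f=9, (6,3) g=1 f=9]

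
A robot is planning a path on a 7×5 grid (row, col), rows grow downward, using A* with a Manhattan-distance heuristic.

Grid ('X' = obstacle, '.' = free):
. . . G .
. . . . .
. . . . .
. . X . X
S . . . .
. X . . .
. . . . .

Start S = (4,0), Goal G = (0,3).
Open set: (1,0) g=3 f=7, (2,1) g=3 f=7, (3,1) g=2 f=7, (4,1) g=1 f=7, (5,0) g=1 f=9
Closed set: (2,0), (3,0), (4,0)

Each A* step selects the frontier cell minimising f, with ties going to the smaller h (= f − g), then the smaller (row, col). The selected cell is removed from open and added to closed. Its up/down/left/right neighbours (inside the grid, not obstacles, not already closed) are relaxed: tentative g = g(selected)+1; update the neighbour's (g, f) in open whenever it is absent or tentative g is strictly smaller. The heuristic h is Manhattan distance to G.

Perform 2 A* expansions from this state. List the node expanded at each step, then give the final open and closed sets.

order=[(1,0) → (0,0)]; open=[(0,1) g=5 f=7, (1,1) g=4 f=7, (2,1) g=3 f=7, (3,1) g=2 f=7, (4,1) g=1 f=7, (5,0) g=1 f=9]; closed=[(0,0), (1,0), (2,0), (3,0), (4,0)]

step 1: expand (1,0) (f=7, h=4) → closed; open now [(0,0) g=4 f=7, (1,1) g=4 f=7, (2,1) g=3 f=7, (3,1) g=2 f=7, (4,1) g=1 f=7, (5,0) g=1 f=9]
step 2: expand (0,0) (f=7, h=3) → closed; open now [(0,1) g=5 f=7, (1,1) g=4 f=7, (2,1) g=3 f=7, (3,1) g=2 f=7, (4,1) g=1 f=7, (5,0) g=1 f=9]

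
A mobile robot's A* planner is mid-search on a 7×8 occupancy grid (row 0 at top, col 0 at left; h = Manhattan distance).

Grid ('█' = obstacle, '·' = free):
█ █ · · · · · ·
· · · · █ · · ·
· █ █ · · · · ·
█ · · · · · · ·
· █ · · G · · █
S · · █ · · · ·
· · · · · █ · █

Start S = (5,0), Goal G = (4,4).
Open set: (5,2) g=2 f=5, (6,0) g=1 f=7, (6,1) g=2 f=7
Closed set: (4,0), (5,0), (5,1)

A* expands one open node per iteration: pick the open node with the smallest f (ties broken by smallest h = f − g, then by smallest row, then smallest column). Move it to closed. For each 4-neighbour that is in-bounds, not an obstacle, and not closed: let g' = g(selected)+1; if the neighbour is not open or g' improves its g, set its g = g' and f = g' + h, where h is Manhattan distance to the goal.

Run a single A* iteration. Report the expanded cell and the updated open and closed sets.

expanded=(5,2); open=[(4,2) g=3 f=5, (6,0) g=1 f=7, (6,1) g=2 f=7, (6,2) g=3 f=7]; closed=[(4,0), (5,0), (5,1), (5,2)]

step 1: expand (5,2) (f=5, h=3) → closed; open now [(4,2) g=3 f=5, (6,0) g=1 f=7, (6,1) g=2 f=7, (6,2) g=3 f=7]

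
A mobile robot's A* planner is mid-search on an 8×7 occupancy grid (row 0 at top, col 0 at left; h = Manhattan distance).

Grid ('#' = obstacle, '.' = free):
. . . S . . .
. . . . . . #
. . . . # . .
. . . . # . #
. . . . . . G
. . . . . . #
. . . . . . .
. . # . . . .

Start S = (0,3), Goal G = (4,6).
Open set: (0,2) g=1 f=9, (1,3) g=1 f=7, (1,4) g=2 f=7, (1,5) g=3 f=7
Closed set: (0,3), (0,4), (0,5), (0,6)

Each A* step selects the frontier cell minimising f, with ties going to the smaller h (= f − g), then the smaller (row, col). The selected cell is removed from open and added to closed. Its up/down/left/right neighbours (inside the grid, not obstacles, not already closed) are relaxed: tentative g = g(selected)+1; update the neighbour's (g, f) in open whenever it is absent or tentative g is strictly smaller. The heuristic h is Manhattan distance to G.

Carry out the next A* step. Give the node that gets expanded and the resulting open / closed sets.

expanded=(1,5); open=[(0,2) g=1 f=9, (1,3) g=1 f=7, (1,4) g=2 f=7, (2,5) g=4 f=7]; closed=[(0,3), (0,4), (0,5), (0,6), (1,5)]

step 1: expand (1,5) (f=7, h=4) → closed; open now [(0,2) g=1 f=9, (1,3) g=1 f=7, (1,4) g=2 f=7, (2,5) g=4 f=7]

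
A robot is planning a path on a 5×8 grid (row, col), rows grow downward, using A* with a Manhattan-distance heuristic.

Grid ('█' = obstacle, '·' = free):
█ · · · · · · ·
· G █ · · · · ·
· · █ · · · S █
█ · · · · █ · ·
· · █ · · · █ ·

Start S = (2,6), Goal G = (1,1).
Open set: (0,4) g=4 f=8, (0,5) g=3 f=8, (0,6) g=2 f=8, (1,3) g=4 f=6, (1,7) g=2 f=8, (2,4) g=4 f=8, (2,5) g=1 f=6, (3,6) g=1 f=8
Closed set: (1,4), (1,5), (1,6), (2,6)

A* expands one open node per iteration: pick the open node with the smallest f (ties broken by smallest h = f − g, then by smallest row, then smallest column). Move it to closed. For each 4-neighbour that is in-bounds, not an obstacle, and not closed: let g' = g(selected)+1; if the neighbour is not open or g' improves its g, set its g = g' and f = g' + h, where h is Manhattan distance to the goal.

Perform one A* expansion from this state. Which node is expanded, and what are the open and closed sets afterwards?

expanded=(1,3); open=[(0,3) g=5 f=8, (0,4) g=4 f=8, (0,5) g=3 f=8, (0,6) g=2 f=8, (1,7) g=2 f=8, (2,3) g=5 f=8, (2,4) g=4 f=8, (2,5) g=1 f=6, (3,6) g=1 f=8]; closed=[(1,3), (1,4), (1,5), (1,6), (2,6)]

step 1: expand (1,3) (f=6, h=2) → closed; open now [(0,3) g=5 f=8, (0,4) g=4 f=8, (0,5) g=3 f=8, (0,6) g=2 f=8, (1,7) g=2 f=8, (2,3) g=5 f=8, (2,4) g=4 f=8, (2,5) g=1 f=6, (3,6) g=1 f=8]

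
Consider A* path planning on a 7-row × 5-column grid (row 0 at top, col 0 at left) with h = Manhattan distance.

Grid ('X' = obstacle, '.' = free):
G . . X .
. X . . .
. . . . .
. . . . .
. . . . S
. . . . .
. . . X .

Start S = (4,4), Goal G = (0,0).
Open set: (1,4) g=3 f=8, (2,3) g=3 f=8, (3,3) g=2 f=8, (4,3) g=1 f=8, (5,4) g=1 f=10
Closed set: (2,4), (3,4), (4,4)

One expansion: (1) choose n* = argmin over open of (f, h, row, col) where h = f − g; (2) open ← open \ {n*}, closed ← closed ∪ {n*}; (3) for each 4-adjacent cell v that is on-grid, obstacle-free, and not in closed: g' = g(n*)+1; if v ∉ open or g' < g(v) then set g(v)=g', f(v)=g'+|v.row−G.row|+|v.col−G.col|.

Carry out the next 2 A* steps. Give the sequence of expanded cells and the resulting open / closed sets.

order=[(1,4) → (0,4)]; open=[(1,3) g=4 f=8, (2,3) g=3 f=8, (3,3) g=2 f=8, (4,3) g=1 f=8, (5,4) g=1 f=10]; closed=[(0,4), (1,4), (2,4), (3,4), (4,4)]

step 1: expand (1,4) (f=8, h=5) → closed; open now [(0,4) g=4 f=8, (1,3) g=4 f=8, (2,3) g=3 f=8, (3,3) g=2 f=8, (4,3) g=1 f=8, (5,4) g=1 f=10]
step 2: expand (0,4) (f=8, h=4) → closed; open now [(1,3) g=4 f=8, (2,3) g=3 f=8, (3,3) g=2 f=8, (4,3) g=1 f=8, (5,4) g=1 f=10]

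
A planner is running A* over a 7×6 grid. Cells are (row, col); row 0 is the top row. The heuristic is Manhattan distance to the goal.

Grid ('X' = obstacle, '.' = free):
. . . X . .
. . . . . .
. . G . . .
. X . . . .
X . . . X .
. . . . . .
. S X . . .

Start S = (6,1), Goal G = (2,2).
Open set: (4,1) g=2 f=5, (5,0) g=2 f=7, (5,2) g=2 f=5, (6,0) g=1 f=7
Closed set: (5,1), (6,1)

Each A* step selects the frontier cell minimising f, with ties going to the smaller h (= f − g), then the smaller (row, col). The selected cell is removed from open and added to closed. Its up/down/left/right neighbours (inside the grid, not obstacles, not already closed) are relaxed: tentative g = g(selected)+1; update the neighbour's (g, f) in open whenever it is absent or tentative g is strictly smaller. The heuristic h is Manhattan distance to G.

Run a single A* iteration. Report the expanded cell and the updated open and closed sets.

expanded=(4,1); open=[(4,2) g=3 f=5, (5,0) g=2 f=7, (5,2) g=2 f=5, (6,0) g=1 f=7]; closed=[(4,1), (5,1), (6,1)]

step 1: expand (4,1) (f=5, h=3) → closed; open now [(4,2) g=3 f=5, (5,0) g=2 f=7, (5,2) g=2 f=5, (6,0) g=1 f=7]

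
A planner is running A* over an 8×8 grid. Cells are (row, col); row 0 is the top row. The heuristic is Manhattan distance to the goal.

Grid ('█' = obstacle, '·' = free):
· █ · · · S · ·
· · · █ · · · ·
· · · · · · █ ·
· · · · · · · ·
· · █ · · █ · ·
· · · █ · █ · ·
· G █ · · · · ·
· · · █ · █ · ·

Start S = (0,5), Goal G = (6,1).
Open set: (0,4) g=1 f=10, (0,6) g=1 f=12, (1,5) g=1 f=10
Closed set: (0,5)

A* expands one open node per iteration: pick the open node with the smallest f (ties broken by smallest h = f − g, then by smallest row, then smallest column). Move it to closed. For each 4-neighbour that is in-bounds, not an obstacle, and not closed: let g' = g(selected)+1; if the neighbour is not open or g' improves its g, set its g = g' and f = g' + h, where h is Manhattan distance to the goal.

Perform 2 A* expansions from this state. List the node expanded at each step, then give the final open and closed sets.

order=[(0,4) → (0,3)]; open=[(0,2) g=3 f=10, (0,6) g=1 f=12, (1,4) g=2 f=10, (1,5) g=1 f=10]; closed=[(0,3), (0,4), (0,5)]

step 1: expand (0,4) (f=10, h=9) → closed; open now [(0,3) g=2 f=10, (0,6) g=1 f=12, (1,4) g=2 f=10, (1,5) g=1 f=10]
step 2: expand (0,3) (f=10, h=8) → closed; open now [(0,2) g=3 f=10, (0,6) g=1 f=12, (1,4) g=2 f=10, (1,5) g=1 f=10]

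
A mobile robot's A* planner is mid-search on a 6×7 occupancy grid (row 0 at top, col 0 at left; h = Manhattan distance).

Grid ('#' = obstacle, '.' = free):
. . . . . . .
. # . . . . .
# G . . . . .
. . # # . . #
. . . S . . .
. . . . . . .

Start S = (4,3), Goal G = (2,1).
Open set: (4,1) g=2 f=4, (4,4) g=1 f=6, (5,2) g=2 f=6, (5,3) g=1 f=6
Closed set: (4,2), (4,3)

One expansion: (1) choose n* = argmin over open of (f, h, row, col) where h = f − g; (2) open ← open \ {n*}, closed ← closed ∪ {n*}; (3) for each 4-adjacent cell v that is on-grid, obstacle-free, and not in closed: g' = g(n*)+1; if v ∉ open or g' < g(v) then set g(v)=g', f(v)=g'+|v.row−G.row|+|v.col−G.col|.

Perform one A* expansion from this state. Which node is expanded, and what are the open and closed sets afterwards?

expanded=(4,1); open=[(3,1) g=3 f=4, (4,0) g=3 f=6, (4,4) g=1 f=6, (5,1) g=3 f=6, (5,2) g=2 f=6, (5,3) g=1 f=6]; closed=[(4,1), (4,2), (4,3)]

step 1: expand (4,1) (f=4, h=2) → closed; open now [(3,1) g=3 f=4, (4,0) g=3 f=6, (4,4) g=1 f=6, (5,1) g=3 f=6, (5,2) g=2 f=6, (5,3) g=1 f=6]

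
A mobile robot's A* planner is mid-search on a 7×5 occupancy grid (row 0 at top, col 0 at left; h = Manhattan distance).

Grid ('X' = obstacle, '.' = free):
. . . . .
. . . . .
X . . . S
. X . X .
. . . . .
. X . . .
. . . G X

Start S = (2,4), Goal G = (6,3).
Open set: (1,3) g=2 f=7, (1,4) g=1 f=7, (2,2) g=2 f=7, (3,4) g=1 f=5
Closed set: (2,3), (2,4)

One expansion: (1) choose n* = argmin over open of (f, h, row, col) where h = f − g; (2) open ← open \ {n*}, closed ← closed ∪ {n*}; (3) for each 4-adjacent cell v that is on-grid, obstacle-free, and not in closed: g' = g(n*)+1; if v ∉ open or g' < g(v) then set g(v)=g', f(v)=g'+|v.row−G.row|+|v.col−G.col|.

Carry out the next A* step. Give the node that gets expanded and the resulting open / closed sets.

expanded=(3,4); open=[(1,3) g=2 f=7, (1,4) g=1 f=7, (2,2) g=2 f=7, (4,4) g=2 f=5]; closed=[(2,3), (2,4), (3,4)]

step 1: expand (3,4) (f=5, h=4) → closed; open now [(1,3) g=2 f=7, (1,4) g=1 f=7, (2,2) g=2 f=7, (4,4) g=2 f=5]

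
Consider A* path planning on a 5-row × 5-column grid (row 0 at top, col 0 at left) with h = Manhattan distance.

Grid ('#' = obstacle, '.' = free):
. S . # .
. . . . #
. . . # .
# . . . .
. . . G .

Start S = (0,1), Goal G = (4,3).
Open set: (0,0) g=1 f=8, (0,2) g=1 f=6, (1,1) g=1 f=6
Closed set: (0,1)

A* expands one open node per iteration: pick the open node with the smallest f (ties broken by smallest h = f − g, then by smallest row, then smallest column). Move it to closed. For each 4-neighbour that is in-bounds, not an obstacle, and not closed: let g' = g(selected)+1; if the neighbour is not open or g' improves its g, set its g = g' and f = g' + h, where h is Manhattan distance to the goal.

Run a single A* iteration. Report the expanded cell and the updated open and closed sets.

step 1: expand (0,2) (f=6, h=5) → closed; open now [(0,0) g=1 f=8, (1,1) g=1 f=6, (1,2) g=2 f=6]

expanded=(0,2); open=[(0,0) g=1 f=8, (1,1) g=1 f=6, (1,2) g=2 f=6]; closed=[(0,1), (0,2)]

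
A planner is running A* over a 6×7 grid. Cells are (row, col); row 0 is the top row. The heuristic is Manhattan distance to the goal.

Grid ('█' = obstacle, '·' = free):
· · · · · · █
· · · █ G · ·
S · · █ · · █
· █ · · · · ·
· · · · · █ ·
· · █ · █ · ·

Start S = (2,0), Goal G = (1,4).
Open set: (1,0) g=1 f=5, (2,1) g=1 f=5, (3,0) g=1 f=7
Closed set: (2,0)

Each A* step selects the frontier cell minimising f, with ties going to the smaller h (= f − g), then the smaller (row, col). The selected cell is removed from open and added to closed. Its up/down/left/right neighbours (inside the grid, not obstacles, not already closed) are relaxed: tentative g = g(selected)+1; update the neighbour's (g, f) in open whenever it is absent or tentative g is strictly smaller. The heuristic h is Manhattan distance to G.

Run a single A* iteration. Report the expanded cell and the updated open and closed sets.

step 1: expand (1,0) (f=5, h=4) → closed; open now [(0,0) g=2 f=7, (1,1) g=2 f=5, (2,1) g=1 f=5, (3,0) g=1 f=7]

expanded=(1,0); open=[(0,0) g=2 f=7, (1,1) g=2 f=5, (2,1) g=1 f=5, (3,0) g=1 f=7]; closed=[(1,0), (2,0)]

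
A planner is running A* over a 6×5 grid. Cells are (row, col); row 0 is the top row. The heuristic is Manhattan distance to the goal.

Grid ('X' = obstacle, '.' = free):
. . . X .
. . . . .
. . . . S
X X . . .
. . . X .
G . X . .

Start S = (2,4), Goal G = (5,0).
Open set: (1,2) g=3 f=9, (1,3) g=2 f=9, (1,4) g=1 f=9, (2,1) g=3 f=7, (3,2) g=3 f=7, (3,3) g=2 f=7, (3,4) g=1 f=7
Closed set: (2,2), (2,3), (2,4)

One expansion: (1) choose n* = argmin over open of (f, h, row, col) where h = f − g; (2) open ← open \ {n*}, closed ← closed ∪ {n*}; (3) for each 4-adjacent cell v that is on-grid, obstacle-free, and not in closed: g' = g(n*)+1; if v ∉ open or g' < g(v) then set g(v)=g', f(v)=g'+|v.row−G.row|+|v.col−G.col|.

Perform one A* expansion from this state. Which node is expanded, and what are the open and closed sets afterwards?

step 1: expand (2,1) (f=7, h=4) → closed; open now [(1,1) g=4 f=9, (1,2) g=3 f=9, (1,3) g=2 f=9, (1,4) g=1 f=9, (2,0) g=4 f=7, (3,2) g=3 f=7, (3,3) g=2 f=7, (3,4) g=1 f=7]

expanded=(2,1); open=[(1,1) g=4 f=9, (1,2) g=3 f=9, (1,3) g=2 f=9, (1,4) g=1 f=9, (2,0) g=4 f=7, (3,2) g=3 f=7, (3,3) g=2 f=7, (3,4) g=1 f=7]; closed=[(2,1), (2,2), (2,3), (2,4)]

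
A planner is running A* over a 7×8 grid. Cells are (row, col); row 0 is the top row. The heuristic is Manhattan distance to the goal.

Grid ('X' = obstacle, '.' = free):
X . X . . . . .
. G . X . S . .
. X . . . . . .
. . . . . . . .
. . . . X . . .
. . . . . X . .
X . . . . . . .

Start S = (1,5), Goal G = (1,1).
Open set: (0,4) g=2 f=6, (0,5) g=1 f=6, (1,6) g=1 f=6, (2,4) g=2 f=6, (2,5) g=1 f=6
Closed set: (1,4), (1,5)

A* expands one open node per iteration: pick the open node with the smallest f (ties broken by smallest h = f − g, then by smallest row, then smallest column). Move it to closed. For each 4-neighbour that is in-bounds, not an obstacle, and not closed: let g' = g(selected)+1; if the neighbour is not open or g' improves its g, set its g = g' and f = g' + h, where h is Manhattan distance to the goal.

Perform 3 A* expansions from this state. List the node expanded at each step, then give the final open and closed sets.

step 1: expand (0,4) (f=6, h=4) → closed; open now [(0,3) g=3 f=6, (0,5) g=1 f=6, (1,6) g=1 f=6, (2,4) g=2 f=6, (2,5) g=1 f=6]
step 2: expand (0,3) (f=6, h=3) → closed; open now [(0,5) g=1 f=6, (1,6) g=1 f=6, (2,4) g=2 f=6, (2,5) g=1 f=6]
step 3: expand (2,4) (f=6, h=4) → closed; open now [(0,5) g=1 f=6, (1,6) g=1 f=6, (2,3) g=3 f=6, (2,5) g=1 f=6, (3,4) g=3 f=8]

order=[(0,4) → (0,3) → (2,4)]; open=[(0,5) g=1 f=6, (1,6) g=1 f=6, (2,3) g=3 f=6, (2,5) g=1 f=6, (3,4) g=3 f=8]; closed=[(0,3), (0,4), (1,4), (1,5), (2,4)]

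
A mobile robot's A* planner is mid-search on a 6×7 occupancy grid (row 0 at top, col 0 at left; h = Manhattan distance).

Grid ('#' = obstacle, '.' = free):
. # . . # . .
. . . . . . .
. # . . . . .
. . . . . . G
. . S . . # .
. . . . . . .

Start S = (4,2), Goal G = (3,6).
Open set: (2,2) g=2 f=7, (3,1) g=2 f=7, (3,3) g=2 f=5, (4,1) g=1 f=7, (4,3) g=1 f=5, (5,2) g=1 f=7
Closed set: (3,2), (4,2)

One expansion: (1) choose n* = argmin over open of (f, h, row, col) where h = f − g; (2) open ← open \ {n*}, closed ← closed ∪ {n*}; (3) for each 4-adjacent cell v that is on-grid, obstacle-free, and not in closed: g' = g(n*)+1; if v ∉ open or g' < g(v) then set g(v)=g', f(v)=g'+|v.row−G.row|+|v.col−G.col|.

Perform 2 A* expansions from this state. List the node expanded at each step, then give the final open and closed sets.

step 1: expand (3,3) (f=5, h=3) → closed; open now [(2,2) g=2 f=7, (2,3) g=3 f=7, (3,1) g=2 f=7, (3,4) g=3 f=5, (4,1) g=1 f=7, (4,3) g=1 f=5, (5,2) g=1 f=7]
step 2: expand (3,4) (f=5, h=2) → closed; open now [(2,2) g=2 f=7, (2,3) g=3 f=7, (2,4) g=4 f=7, (3,1) g=2 f=7, (3,5) g=4 f=5, (4,1) g=1 f=7, (4,3) g=1 f=5, (4,4) g=4 f=7, (5,2) g=1 f=7]

order=[(3,3) → (3,4)]; open=[(2,2) g=2 f=7, (2,3) g=3 f=7, (2,4) g=4 f=7, (3,1) g=2 f=7, (3,5) g=4 f=5, (4,1) g=1 f=7, (4,3) g=1 f=5, (4,4) g=4 f=7, (5,2) g=1 f=7]; closed=[(3,2), (3,3), (3,4), (4,2)]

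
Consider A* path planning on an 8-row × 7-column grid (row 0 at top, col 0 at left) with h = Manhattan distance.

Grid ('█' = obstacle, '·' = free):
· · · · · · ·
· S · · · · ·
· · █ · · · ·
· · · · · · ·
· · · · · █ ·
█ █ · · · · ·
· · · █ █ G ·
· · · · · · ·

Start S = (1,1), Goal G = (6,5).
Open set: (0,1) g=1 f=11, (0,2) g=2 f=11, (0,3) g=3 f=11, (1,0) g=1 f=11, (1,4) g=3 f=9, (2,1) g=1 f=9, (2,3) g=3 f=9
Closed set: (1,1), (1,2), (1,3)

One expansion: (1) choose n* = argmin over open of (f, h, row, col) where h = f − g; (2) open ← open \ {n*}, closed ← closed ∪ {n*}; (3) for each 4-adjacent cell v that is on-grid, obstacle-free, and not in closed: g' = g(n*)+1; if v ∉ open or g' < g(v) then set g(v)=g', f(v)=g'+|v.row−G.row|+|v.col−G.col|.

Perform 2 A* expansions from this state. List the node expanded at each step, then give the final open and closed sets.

order=[(1,4) → (1,5)]; open=[(0,1) g=1 f=11, (0,2) g=2 f=11, (0,3) g=3 f=11, (0,4) g=4 f=11, (0,5) g=5 f=11, (1,0) g=1 f=11, (1,6) g=5 f=11, (2,1) g=1 f=9, (2,3) g=3 f=9, (2,4) g=4 f=9, (2,5) g=5 f=9]; closed=[(1,1), (1,2), (1,3), (1,4), (1,5)]

step 1: expand (1,4) (f=9, h=6) → closed; open now [(0,1) g=1 f=11, (0,2) g=2 f=11, (0,3) g=3 f=11, (0,4) g=4 f=11, (1,0) g=1 f=11, (1,5) g=4 f=9, (2,1) g=1 f=9, (2,3) g=3 f=9, (2,4) g=4 f=9]
step 2: expand (1,5) (f=9, h=5) → closed; open now [(0,1) g=1 f=11, (0,2) g=2 f=11, (0,3) g=3 f=11, (0,4) g=4 f=11, (0,5) g=5 f=11, (1,0) g=1 f=11, (1,6) g=5 f=11, (2,1) g=1 f=9, (2,3) g=3 f=9, (2,4) g=4 f=9, (2,5) g=5 f=9]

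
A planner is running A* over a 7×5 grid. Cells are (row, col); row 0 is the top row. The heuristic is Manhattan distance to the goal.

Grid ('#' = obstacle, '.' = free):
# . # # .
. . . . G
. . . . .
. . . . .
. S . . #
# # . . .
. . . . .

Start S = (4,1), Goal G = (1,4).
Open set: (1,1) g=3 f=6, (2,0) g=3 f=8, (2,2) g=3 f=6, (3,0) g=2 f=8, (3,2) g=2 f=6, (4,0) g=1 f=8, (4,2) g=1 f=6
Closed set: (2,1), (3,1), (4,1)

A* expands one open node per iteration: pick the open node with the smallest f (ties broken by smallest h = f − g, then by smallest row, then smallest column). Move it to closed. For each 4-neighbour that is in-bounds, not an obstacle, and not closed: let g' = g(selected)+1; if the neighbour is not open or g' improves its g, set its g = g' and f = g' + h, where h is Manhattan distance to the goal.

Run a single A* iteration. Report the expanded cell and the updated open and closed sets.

step 1: expand (1,1) (f=6, h=3) → closed; open now [(0,1) g=4 f=8, (1,0) g=4 f=8, (1,2) g=4 f=6, (2,0) g=3 f=8, (2,2) g=3 f=6, (3,0) g=2 f=8, (3,2) g=2 f=6, (4,0) g=1 f=8, (4,2) g=1 f=6]

expanded=(1,1); open=[(0,1) g=4 f=8, (1,0) g=4 f=8, (1,2) g=4 f=6, (2,0) g=3 f=8, (2,2) g=3 f=6, (3,0) g=2 f=8, (3,2) g=2 f=6, (4,0) g=1 f=8, (4,2) g=1 f=6]; closed=[(1,1), (2,1), (3,1), (4,1)]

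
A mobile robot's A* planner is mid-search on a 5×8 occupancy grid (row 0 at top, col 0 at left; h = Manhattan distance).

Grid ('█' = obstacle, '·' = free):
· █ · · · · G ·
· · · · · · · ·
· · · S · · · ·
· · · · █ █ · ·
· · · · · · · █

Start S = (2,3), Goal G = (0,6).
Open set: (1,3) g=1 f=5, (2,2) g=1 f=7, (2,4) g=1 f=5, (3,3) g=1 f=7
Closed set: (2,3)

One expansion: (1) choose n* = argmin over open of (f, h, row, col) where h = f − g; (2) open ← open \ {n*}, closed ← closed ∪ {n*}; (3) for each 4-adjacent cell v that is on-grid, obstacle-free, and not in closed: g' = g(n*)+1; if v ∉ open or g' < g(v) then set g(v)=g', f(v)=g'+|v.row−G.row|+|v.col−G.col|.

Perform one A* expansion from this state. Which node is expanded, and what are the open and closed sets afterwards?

step 1: expand (1,3) (f=5, h=4) → closed; open now [(0,3) g=2 f=5, (1,2) g=2 f=7, (1,4) g=2 f=5, (2,2) g=1 f=7, (2,4) g=1 f=5, (3,3) g=1 f=7]

expanded=(1,3); open=[(0,3) g=2 f=5, (1,2) g=2 f=7, (1,4) g=2 f=5, (2,2) g=1 f=7, (2,4) g=1 f=5, (3,3) g=1 f=7]; closed=[(1,3), (2,3)]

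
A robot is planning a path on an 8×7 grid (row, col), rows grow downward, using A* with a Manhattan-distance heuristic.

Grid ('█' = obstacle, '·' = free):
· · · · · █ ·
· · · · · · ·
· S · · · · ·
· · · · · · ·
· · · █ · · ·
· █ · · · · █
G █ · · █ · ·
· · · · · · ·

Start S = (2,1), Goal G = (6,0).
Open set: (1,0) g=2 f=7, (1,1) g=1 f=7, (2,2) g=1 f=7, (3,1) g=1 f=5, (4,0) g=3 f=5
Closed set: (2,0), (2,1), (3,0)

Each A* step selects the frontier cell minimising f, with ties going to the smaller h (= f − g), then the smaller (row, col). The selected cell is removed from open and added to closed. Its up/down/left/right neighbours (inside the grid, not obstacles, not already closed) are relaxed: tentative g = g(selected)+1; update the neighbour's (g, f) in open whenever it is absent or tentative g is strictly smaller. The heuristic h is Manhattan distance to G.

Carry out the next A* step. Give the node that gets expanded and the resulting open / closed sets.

expanded=(4,0); open=[(1,0) g=2 f=7, (1,1) g=1 f=7, (2,2) g=1 f=7, (3,1) g=1 f=5, (4,1) g=4 f=7, (5,0) g=4 f=5]; closed=[(2,0), (2,1), (3,0), (4,0)]

step 1: expand (4,0) (f=5, h=2) → closed; open now [(1,0) g=2 f=7, (1,1) g=1 f=7, (2,2) g=1 f=7, (3,1) g=1 f=5, (4,1) g=4 f=7, (5,0) g=4 f=5]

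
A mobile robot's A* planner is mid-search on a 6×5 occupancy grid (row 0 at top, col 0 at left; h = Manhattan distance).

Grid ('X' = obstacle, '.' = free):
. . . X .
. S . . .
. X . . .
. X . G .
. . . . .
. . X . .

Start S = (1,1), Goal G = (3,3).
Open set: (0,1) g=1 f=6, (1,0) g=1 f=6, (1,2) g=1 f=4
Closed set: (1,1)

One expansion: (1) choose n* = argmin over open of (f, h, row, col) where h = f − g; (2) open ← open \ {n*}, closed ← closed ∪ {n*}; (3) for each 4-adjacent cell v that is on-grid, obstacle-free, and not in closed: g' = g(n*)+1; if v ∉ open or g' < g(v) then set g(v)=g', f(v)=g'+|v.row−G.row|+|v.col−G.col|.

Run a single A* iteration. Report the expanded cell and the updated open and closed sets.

expanded=(1,2); open=[(0,1) g=1 f=6, (0,2) g=2 f=6, (1,0) g=1 f=6, (1,3) g=2 f=4, (2,2) g=2 f=4]; closed=[(1,1), (1,2)]

step 1: expand (1,2) (f=4, h=3) → closed; open now [(0,1) g=1 f=6, (0,2) g=2 f=6, (1,0) g=1 f=6, (1,3) g=2 f=4, (2,2) g=2 f=4]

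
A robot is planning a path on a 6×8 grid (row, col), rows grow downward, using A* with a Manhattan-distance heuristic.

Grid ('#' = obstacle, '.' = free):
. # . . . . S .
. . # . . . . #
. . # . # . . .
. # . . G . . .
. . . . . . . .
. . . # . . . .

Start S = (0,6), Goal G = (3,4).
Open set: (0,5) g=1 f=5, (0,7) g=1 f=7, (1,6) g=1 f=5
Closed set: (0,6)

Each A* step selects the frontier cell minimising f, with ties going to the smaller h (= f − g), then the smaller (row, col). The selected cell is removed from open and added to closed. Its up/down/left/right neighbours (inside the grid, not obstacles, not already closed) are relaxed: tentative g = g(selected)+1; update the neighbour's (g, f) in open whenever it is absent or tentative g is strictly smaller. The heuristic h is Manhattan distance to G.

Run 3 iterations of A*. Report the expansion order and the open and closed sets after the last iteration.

step 1: expand (0,5) (f=5, h=4) → closed; open now [(0,4) g=2 f=5, (0,7) g=1 f=7, (1,5) g=2 f=5, (1,6) g=1 f=5]
step 2: expand (0,4) (f=5, h=3) → closed; open now [(0,3) g=3 f=7, (0,7) g=1 f=7, (1,4) g=3 f=5, (1,5) g=2 f=5, (1,6) g=1 f=5]
step 3: expand (1,4) (f=5, h=2) → closed; open now [(0,3) g=3 f=7, (0,7) g=1 f=7, (1,3) g=4 f=7, (1,5) g=2 f=5, (1,6) g=1 f=5]

order=[(0,5) → (0,4) → (1,4)]; open=[(0,3) g=3 f=7, (0,7) g=1 f=7, (1,3) g=4 f=7, (1,5) g=2 f=5, (1,6) g=1 f=5]; closed=[(0,4), (0,5), (0,6), (1,4)]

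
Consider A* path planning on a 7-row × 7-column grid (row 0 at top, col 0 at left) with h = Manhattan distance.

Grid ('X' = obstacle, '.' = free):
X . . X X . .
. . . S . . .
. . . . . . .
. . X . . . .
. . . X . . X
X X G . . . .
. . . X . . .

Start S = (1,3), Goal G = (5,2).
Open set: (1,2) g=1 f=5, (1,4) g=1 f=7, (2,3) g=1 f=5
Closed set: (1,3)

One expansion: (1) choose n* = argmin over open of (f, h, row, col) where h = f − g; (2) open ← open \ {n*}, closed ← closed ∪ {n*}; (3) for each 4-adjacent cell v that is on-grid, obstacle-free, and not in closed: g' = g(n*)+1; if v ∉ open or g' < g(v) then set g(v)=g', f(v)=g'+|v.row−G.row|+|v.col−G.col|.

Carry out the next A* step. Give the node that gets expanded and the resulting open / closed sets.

step 1: expand (1,2) (f=5, h=4) → closed; open now [(0,2) g=2 f=7, (1,1) g=2 f=7, (1,4) g=1 f=7, (2,2) g=2 f=5, (2,3) g=1 f=5]

expanded=(1,2); open=[(0,2) g=2 f=7, (1,1) g=2 f=7, (1,4) g=1 f=7, (2,2) g=2 f=5, (2,3) g=1 f=5]; closed=[(1,2), (1,3)]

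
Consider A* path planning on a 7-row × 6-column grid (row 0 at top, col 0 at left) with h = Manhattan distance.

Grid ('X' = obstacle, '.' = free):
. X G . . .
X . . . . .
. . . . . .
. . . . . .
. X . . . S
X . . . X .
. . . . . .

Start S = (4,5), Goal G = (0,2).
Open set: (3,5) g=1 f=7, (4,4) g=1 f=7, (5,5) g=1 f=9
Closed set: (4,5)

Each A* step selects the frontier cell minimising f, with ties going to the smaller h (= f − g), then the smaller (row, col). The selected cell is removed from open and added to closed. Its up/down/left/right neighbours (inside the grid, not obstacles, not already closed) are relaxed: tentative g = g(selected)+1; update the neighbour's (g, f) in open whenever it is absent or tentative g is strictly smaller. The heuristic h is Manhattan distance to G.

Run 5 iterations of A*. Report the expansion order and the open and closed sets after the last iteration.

step 1: expand (3,5) (f=7, h=6) → closed; open now [(2,5) g=2 f=7, (3,4) g=2 f=7, (4,4) g=1 f=7, (5,5) g=1 f=9]
step 2: expand (2,5) (f=7, h=5) → closed; open now [(1,5) g=3 f=7, (2,4) g=3 f=7, (3,4) g=2 f=7, (4,4) g=1 f=7, (5,5) g=1 f=9]
step 3: expand (1,5) (f=7, h=4) → closed; open now [(0,5) g=4 f=7, (1,4) g=4 f=7, (2,4) g=3 f=7, (3,4) g=2 f=7, (4,4) g=1 f=7, (5,5) g=1 f=9]
step 4: expand (0,5) (f=7, h=3) → closed; open now [(0,4) g=5 f=7, (1,4) g=4 f=7, (2,4) g=3 f=7, (3,4) g=2 f=7, (4,4) g=1 f=7, (5,5) g=1 f=9]
step 5: expand (0,4) (f=7, h=2) → closed; open now [(0,3) g=6 f=7, (1,4) g=4 f=7, (2,4) g=3 f=7, (3,4) g=2 f=7, (4,4) g=1 f=7, (5,5) g=1 f=9]

order=[(3,5) → (2,5) → (1,5) → (0,5) → (0,4)]; open=[(0,3) g=6 f=7, (1,4) g=4 f=7, (2,4) g=3 f=7, (3,4) g=2 f=7, (4,4) g=1 f=7, (5,5) g=1 f=9]; closed=[(0,4), (0,5), (1,5), (2,5), (3,5), (4,5)]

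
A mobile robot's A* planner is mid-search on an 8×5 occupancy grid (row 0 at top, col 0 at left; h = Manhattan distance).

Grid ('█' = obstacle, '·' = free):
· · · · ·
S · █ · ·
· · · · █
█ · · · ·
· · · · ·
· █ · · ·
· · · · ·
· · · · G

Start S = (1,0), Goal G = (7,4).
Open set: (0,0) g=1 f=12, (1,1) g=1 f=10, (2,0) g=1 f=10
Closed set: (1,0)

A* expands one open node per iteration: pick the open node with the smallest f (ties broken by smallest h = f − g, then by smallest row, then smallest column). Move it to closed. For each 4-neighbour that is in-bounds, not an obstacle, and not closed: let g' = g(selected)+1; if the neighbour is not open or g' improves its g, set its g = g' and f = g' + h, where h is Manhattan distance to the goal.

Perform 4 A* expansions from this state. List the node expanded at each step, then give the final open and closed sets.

order=[(1,1) → (2,1) → (2,2) → (2,3)]; open=[(0,0) g=1 f=12, (0,1) g=2 f=12, (1,3) g=5 f=12, (2,0) g=1 f=10, (3,1) g=3 f=10, (3,2) g=4 f=10, (3,3) g=5 f=10]; closed=[(1,0), (1,1), (2,1), (2,2), (2,3)]

step 1: expand (1,1) (f=10, h=9) → closed; open now [(0,0) g=1 f=12, (0,1) g=2 f=12, (2,0) g=1 f=10, (2,1) g=2 f=10]
step 2: expand (2,1) (f=10, h=8) → closed; open now [(0,0) g=1 f=12, (0,1) g=2 f=12, (2,0) g=1 f=10, (2,2) g=3 f=10, (3,1) g=3 f=10]
step 3: expand (2,2) (f=10, h=7) → closed; open now [(0,0) g=1 f=12, (0,1) g=2 f=12, (2,0) g=1 f=10, (2,3) g=4 f=10, (3,1) g=3 f=10, (3,2) g=4 f=10]
step 4: expand (2,3) (f=10, h=6) → closed; open now [(0,0) g=1 f=12, (0,1) g=2 f=12, (1,3) g=5 f=12, (2,0) g=1 f=10, (3,1) g=3 f=10, (3,2) g=4 f=10, (3,3) g=5 f=10]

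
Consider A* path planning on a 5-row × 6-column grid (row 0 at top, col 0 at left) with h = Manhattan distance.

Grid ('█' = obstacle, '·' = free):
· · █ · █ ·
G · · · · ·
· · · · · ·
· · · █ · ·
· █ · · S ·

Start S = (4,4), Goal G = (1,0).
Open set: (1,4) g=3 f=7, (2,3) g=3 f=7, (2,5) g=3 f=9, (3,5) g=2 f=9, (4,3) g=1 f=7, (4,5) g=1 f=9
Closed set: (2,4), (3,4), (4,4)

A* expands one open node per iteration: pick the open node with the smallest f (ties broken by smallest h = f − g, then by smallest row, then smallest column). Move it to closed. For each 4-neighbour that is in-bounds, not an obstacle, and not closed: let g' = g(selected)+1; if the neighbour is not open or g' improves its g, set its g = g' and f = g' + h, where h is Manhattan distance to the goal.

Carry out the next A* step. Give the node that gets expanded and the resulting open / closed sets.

step 1: expand (1,4) (f=7, h=4) → closed; open now [(1,3) g=4 f=7, (1,5) g=4 f=9, (2,3) g=3 f=7, (2,5) g=3 f=9, (3,5) g=2 f=9, (4,3) g=1 f=7, (4,5) g=1 f=9]

expanded=(1,4); open=[(1,3) g=4 f=7, (1,5) g=4 f=9, (2,3) g=3 f=7, (2,5) g=3 f=9, (3,5) g=2 f=9, (4,3) g=1 f=7, (4,5) g=1 f=9]; closed=[(1,4), (2,4), (3,4), (4,4)]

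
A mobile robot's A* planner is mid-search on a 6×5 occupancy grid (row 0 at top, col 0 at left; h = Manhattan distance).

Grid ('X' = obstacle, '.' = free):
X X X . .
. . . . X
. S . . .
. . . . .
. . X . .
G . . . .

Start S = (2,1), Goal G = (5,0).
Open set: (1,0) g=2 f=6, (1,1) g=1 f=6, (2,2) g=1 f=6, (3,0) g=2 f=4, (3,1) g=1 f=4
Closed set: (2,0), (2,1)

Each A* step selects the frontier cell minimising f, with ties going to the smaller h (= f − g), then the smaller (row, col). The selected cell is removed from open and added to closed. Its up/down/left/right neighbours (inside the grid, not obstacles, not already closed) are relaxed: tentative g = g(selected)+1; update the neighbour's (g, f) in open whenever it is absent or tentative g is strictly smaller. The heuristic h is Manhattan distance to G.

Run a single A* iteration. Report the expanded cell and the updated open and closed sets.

step 1: expand (3,0) (f=4, h=2) → closed; open now [(1,0) g=2 f=6, (1,1) g=1 f=6, (2,2) g=1 f=6, (3,1) g=1 f=4, (4,0) g=3 f=4]

expanded=(3,0); open=[(1,0) g=2 f=6, (1,1) g=1 f=6, (2,2) g=1 f=6, (3,1) g=1 f=4, (4,0) g=3 f=4]; closed=[(2,0), (2,1), (3,0)]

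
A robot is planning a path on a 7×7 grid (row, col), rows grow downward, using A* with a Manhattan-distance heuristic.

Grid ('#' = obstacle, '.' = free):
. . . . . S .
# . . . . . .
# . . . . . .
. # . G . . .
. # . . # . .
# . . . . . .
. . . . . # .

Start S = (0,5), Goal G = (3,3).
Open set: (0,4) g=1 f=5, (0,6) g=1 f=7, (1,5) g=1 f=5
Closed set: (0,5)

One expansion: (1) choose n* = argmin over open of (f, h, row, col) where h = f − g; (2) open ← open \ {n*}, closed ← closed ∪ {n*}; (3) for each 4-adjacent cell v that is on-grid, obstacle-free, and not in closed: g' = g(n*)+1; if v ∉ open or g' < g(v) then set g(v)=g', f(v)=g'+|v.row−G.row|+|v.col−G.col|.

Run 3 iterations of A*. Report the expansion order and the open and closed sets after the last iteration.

order=[(0,4) → (0,3) → (1,3)]; open=[(0,2) g=3 f=7, (0,6) g=1 f=7, (1,2) g=4 f=7, (1,4) g=2 f=5, (1,5) g=1 f=5, (2,3) g=4 f=5]; closed=[(0,3), (0,4), (0,5), (1,3)]

step 1: expand (0,4) (f=5, h=4) → closed; open now [(0,3) g=2 f=5, (0,6) g=1 f=7, (1,4) g=2 f=5, (1,5) g=1 f=5]
step 2: expand (0,3) (f=5, h=3) → closed; open now [(0,2) g=3 f=7, (0,6) g=1 f=7, (1,3) g=3 f=5, (1,4) g=2 f=5, (1,5) g=1 f=5]
step 3: expand (1,3) (f=5, h=2) → closed; open now [(0,2) g=3 f=7, (0,6) g=1 f=7, (1,2) g=4 f=7, (1,4) g=2 f=5, (1,5) g=1 f=5, (2,3) g=4 f=5]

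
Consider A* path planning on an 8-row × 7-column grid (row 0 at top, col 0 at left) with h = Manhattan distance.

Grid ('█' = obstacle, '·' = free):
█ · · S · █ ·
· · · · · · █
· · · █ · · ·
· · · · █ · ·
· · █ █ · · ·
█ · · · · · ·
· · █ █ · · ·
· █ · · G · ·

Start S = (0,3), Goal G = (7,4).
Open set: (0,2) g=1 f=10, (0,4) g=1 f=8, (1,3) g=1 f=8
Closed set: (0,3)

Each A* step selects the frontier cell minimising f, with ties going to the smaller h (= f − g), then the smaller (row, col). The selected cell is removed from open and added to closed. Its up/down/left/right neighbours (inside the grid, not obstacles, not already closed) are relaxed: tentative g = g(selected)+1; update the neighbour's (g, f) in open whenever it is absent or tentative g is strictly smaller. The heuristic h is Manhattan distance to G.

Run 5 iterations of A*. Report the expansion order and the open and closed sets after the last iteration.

step 1: expand (0,4) (f=8, h=7) → closed; open now [(0,2) g=1 f=10, (1,3) g=1 f=8, (1,4) g=2 f=8]
step 2: expand (1,4) (f=8, h=6) → closed; open now [(0,2) g=1 f=10, (1,3) g=1 f=8, (1,5) g=3 f=10, (2,4) g=3 f=8]
step 3: expand (2,4) (f=8, h=5) → closed; open now [(0,2) g=1 f=10, (1,3) g=1 f=8, (1,5) g=3 f=10, (2,5) g=4 f=10]
step 4: expand (1,3) (f=8, h=7) → closed; open now [(0,2) g=1 f=10, (1,2) g=2 f=10, (1,5) g=3 f=10, (2,5) g=4 f=10]
step 5: expand (2,5) (f=10, h=6) → closed; open now [(0,2) g=1 f=10, (1,2) g=2 f=10, (1,5) g=3 f=10, (2,6) g=5 f=12, (3,5) g=5 f=10]

order=[(0,4) → (1,4) → (2,4) → (1,3) → (2,5)]; open=[(0,2) g=1 f=10, (1,2) g=2 f=10, (1,5) g=3 f=10, (2,6) g=5 f=12, (3,5) g=5 f=10]; closed=[(0,3), (0,4), (1,3), (1,4), (2,4), (2,5)]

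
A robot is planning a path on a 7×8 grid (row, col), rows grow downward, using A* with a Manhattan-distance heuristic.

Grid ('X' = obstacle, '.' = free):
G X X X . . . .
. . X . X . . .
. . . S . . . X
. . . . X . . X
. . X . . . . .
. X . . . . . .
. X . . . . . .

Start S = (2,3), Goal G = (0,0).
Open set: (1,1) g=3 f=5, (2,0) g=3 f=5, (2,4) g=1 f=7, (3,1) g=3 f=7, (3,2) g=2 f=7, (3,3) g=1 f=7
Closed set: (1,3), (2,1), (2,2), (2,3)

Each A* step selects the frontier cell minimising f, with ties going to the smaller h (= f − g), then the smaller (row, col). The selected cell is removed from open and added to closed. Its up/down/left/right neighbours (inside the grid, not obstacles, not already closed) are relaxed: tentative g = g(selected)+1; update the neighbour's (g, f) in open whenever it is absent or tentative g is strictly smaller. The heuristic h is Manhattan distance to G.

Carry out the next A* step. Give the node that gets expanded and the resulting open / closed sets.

step 1: expand (1,1) (f=5, h=2) → closed; open now [(1,0) g=4 f=5, (2,0) g=3 f=5, (2,4) g=1 f=7, (3,1) g=3 f=7, (3,2) g=2 f=7, (3,3) g=1 f=7]

expanded=(1,1); open=[(1,0) g=4 f=5, (2,0) g=3 f=5, (2,4) g=1 f=7, (3,1) g=3 f=7, (3,2) g=2 f=7, (3,3) g=1 f=7]; closed=[(1,1), (1,3), (2,1), (2,2), (2,3)]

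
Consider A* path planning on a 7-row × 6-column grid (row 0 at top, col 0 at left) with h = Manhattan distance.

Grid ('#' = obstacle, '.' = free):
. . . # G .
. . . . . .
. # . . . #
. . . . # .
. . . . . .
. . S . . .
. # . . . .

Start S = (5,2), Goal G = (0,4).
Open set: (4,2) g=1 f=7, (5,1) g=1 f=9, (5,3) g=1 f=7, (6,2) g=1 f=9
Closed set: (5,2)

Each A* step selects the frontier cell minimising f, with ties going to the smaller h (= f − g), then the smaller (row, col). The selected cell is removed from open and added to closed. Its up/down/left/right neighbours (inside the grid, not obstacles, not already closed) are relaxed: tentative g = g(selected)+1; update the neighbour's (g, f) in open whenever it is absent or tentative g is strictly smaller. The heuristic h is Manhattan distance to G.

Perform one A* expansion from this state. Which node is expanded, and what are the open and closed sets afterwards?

expanded=(4,2); open=[(3,2) g=2 f=7, (4,1) g=2 f=9, (4,3) g=2 f=7, (5,1) g=1 f=9, (5,3) g=1 f=7, (6,2) g=1 f=9]; closed=[(4,2), (5,2)]

step 1: expand (4,2) (f=7, h=6) → closed; open now [(3,2) g=2 f=7, (4,1) g=2 f=9, (4,3) g=2 f=7, (5,1) g=1 f=9, (5,3) g=1 f=7, (6,2) g=1 f=9]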